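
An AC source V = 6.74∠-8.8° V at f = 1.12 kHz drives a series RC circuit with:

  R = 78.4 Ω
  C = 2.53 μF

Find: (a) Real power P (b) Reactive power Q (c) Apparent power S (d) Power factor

Step 1 — Angular frequency: ω = 2π·f = 2π·1120 = 7037 rad/s.
Step 2 — Component impedances:
  R: Z = R = 78.4 Ω
  C: Z = 1/(jωC) = -j/(ω·C) = 0 - j56.17 Ω
Step 3 — Series combination: Z_total = R + C = 78.4 - j56.17 Ω = 96.44∠-35.6° Ω.
Step 4 — Source phasor: V = 6.74∠-8.8° V = 6.661 - j1.031 V.
Step 5 — Current: I = V / Z = 0.06237 + j0.03153 A = 0.06989∠26.8° A.
Step 6 — Complex power: S = V·I* = 0.3829 - j0.2743 VA.
Step 7 — Real power: P = Re(S) = 0.3829 W.
Step 8 — Reactive power: Q = Im(S) = -0.2743 VAR.
Step 9 — Apparent power: |S| = 0.471 VA.
Step 10 — Power factor: PF = P/|S| = 0.8129 (leading).

(a) P = 0.3829 W  (b) Q = -0.2743 VAR  (c) S = 0.471 VA  (d) PF = 0.8129 (leading)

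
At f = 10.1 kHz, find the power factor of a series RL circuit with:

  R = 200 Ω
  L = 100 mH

Step 1 — Angular frequency: ω = 2π·f = 2π·1.01e+04 = 6.346e+04 rad/s.
Step 2 — Component impedances:
  R: Z = R = 200 Ω
  L: Z = jωL = j·6.346e+04·0.1 = 0 + j6346 Ω
Step 3 — Series combination: Z_total = R + L = 200 + j6346 Ω = 6349∠88.2° Ω.
Step 4 — Power factor: PF = cos(φ) = Re(Z)/|Z| = 200/6349 = 0.0315.
Step 5 — Type: Im(Z) = 6346 ⇒ lagging (phase φ = 88.2°).

PF = 0.0315 (lagging, φ = 88.2°)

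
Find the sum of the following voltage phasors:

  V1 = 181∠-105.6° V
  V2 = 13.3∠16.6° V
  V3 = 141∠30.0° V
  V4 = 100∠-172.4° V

Step 1 — Convert each phasor to rectangular form:
  V1 = 181·(cos(-105.6°) + j·sin(-105.6°)) = -48.67 - j174.3 V
  V2 = 13.3·(cos(16.6°) + j·sin(16.6°)) = 12.75 + j3.8 V
  V3 = 141·(cos(30.0°) + j·sin(30.0°)) = 122.1 + j70.5 V
  V4 = 100·(cos(-172.4°) + j·sin(-172.4°)) = -99.12 - j13.23 V
Step 2 — Sum components: V_total = -12.94 - j113.3 V.
Step 3 — Convert to polar: |V_total| = 114 V, ∠V_total = -96.5°.

V_total = 114∠-96.5° V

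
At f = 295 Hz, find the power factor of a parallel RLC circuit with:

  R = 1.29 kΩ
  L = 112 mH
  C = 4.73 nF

Step 1 — Angular frequency: ω = 2π·f = 2π·295 = 1854 rad/s.
Step 2 — Component impedances:
  R: Z = R = 1290 Ω
  L: Z = jωL = j·1854·0.112 = 0 + j207.6 Ω
  C: Z = 1/(jωC) = -j/(ω·C) = 0 - j1.141e+05 Ω
Step 3 — Parallel combination: 1/Z_total = 1/R + 1/L + 1/C; Z_total = 32.68 + j202.7 Ω = 205.3∠80.8° Ω.
Step 4 — Power factor: PF = cos(φ) = Re(Z)/|Z| = 32.68/205.3 = 0.1592.
Step 5 — Type: Im(Z) = 202.7 ⇒ lagging (phase φ = 80.8°).

PF = 0.1592 (lagging, φ = 80.8°)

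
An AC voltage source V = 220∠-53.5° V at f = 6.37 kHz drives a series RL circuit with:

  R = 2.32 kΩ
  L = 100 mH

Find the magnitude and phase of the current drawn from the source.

Step 1 — Angular frequency: ω = 2π·f = 2π·6370 = 4.002e+04 rad/s.
Step 2 — Component impedances:
  R: Z = R = 2320 Ω
  L: Z = jωL = j·4.002e+04·0.1 = 0 + j4002 Ω
Step 3 — Series combination: Z_total = R + L = 2320 + j4002 Ω = 4626∠59.9° Ω.
Step 4 — Source phasor: V = 220∠-53.5° V = 130.9 - j176.8 V.
Step 5 — Ohm's law: I = V / Z_total = (130.9 - j176.8) / (2320 + j4002) = -0.01889 - j0.04364 A.
Step 6 — Convert to polar: |I| = 0.04756 A, ∠I = -113.4°.

I = 0.04756∠-113.4° A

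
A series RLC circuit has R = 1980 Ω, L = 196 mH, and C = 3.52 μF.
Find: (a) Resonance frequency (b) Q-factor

Step 1 — Resonance condition Im(Z)=0 gives ω₀ = 1/√(LC).
Step 2 — ω₀ = 1/√(0.196·3.52e-06) = 1204 rad/s.
Step 3 — f₀ = ω₀/(2π) = 191.6 Hz.
Step 4 — Series Q: Q = ω₀L/R = 1204·0.196/1980 = 0.1192.

(a) f₀ = 191.6 Hz  (b) Q = 0.1192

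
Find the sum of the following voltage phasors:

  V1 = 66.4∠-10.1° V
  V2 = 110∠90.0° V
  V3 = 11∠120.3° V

Step 1 — Convert each phasor to rectangular form:
  V1 = 66.4·(cos(-10.1°) + j·sin(-10.1°)) = 65.37 - j11.64 V
  V2 = 110·(cos(90.0°) + j·sin(90.0°)) = 0 + j110 V
  V3 = 11·(cos(120.3°) + j·sin(120.3°)) = -5.55 + j9.497 V
Step 2 — Sum components: V_total = 59.82 + j107.9 V.
Step 3 — Convert to polar: |V_total| = 123.3 V, ∠V_total = 61.0°.

V_total = 123.3∠61.0° V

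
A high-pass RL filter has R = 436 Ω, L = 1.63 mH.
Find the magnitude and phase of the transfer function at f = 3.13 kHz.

Step 1 — Angular frequency: ω = 2π·3130 = 1.967e+04 rad/s.
Step 2 — Transfer function: H(jω) = jωL/(R + jωL).
Step 3 — Numerator jωL = j·32.06; denominator R + jωL = 436 + j32.06.
Step 4 — H = 0.005377 + j0.07313.
Step 5 — Magnitude: |H| = 0.07333 (-22.7 dB); phase: φ = 85.8°.

|H| = 0.07333 (-22.7 dB), φ = 85.8°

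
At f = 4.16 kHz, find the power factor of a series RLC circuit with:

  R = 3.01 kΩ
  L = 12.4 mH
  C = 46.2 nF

Step 1 — Angular frequency: ω = 2π·f = 2π·4160 = 2.614e+04 rad/s.
Step 2 — Component impedances:
  R: Z = R = 3010 Ω
  L: Z = jωL = j·2.614e+04·0.0124 = 0 + j324.1 Ω
  C: Z = 1/(jωC) = -j/(ω·C) = 0 - j828.1 Ω
Step 3 — Series combination: Z_total = R + L + C = 3010 - j504 Ω = 3052∠-9.5° Ω.
Step 4 — Power factor: PF = cos(φ) = Re(Z)/|Z| = 3010/3051.9 = 0.9863.
Step 5 — Type: Im(Z) = -504 ⇒ leading (phase φ = -9.5°).

PF = 0.9863 (leading, φ = -9.5°)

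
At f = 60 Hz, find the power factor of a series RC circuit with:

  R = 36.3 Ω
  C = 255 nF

Step 1 — Angular frequency: ω = 2π·f = 2π·60 = 377 rad/s.
Step 2 — Component impedances:
  R: Z = R = 36.3 Ω
  C: Z = 1/(jωC) = -j/(ω·C) = 0 - j1.04e+04 Ω
Step 3 — Series combination: Z_total = R + C = 36.3 - j1.04e+04 Ω = 1.04e+04∠-89.8° Ω.
Step 4 — Power factor: PF = cos(φ) = Re(Z)/|Z| = 36.3/1.04e+04 = 0.00349.
Step 5 — Type: Im(Z) = -1.04e+04 ⇒ leading (phase φ = -89.8°).

PF = 0.00349 (leading, φ = -89.8°)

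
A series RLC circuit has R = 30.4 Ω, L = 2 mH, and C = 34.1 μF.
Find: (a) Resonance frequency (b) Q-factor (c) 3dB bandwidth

Step 1 — Resonance condition Im(Z)=0 gives ω₀ = 1/√(LC).
Step 2 — ω₀ = 1/√(0.002·3.41e-05) = 3829 rad/s.
Step 3 — f₀ = ω₀/(2π) = 609.4 Hz.
Step 4 — Series Q: Q = ω₀L/R = 3829·0.002/30.4 = 0.2519.
Step 5 — 3dB bandwidth: Δω = ω₀/Q = 1.52e+04 rad/s; BW = Δω/(2π) = 2419 Hz.

(a) f₀ = 609.4 Hz  (b) Q = 0.2519  (c) BW = 2419 Hz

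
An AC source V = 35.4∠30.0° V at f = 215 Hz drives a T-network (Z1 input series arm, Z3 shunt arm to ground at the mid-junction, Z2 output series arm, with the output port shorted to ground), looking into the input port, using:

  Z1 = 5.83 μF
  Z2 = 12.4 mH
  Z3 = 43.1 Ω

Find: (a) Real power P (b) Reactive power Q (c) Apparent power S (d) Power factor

Step 1 — Angular frequency: ω = 2π·f = 2π·215 = 1351 rad/s.
Step 2 — Component impedances:
  Z1: Z = 1/(jωC) = -j/(ω·C) = 0 - j127 Ω
  Z2: Z = jωL = j·1351·0.0124 = 0 + j16.75 Ω
  Z3: Z = R = 43.1 Ω
Step 3 — With the output port shorted to ground, the output series arm Z2 runs from the junction to ground; the shunt arm Z3 also runs from the junction to ground. They appear in parallel: Z3 || Z2 = 5.656 + j14.55 Ω.
Step 4 — Series with input arm Z1: Z_in = Z1 + (Z3 || Z2) = 5.656 - j112.4 Ω = 112.6∠-87.1° Ω.
Step 5 — Source phasor: V = 35.4∠30.0° V = 30.66 + j17.7 V.
Step 6 — Current: I = V / Z = -0.1434 + j0.2799 A = 0.3145∠117.1° A.
Step 7 — Complex power: S = V·I* = 0.5594 - j11.12 VA.
Step 8 — Real power: P = Re(S) = 0.5594 W.
Step 9 — Reactive power: Q = Im(S) = -11.12 VAR.
Step 10 — Apparent power: |S| = 11.13 VA.
Step 11 — Power factor: PF = P/|S| = 0.05025 (leading).

(a) P = 0.5594 W  (b) Q = -11.12 VAR  (c) S = 11.13 VA  (d) PF = 0.05025 (leading)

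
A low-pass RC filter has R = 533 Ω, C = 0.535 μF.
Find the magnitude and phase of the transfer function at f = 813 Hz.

Step 1 — Angular frequency: ω = 2π·813 = 5108 rad/s.
Step 2 — Transfer function: H(jω) = 1/(1 + jωRC).
Step 3 — Denominator: 1 + jωRC = 1 + j·5108·533·5.35e-07 = 1 + j1.457.
Step 4 — H = 0.3203 - j0.4666.
Step 5 — Magnitude: |H| = 0.566 (-4.9 dB); phase: φ = -55.5°.

|H| = 0.566 (-4.9 dB), φ = -55.5°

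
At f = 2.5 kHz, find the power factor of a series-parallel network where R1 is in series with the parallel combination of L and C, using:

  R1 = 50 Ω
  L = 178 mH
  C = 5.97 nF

Step 1 — Angular frequency: ω = 2π·f = 2π·2500 = 1.571e+04 rad/s.
Step 2 — Component impedances:
  R1: Z = R = 50 Ω
  L: Z = jωL = j·1.571e+04·0.178 = 0 + j2796 Ω
  C: Z = 1/(jωC) = -j/(ω·C) = 0 - j1.066e+04 Ω
Step 3 — Parallel branch: L || C = 1/(1/L + 1/C) = 0 + j3790 Ω.
Step 4 — Series with R1: Z_total = R1 + (L || C) = 50 + j3790 Ω = 3790∠89.2° Ω.
Step 5 — Power factor: PF = cos(φ) = Re(Z)/|Z| = 50/3790 = 0.01319.
Step 6 — Type: Im(Z) = 3790 ⇒ lagging (phase φ = 89.2°).

PF = 0.01319 (lagging, φ = 89.2°)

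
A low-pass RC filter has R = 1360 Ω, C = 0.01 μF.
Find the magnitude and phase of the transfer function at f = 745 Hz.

Step 1 — Angular frequency: ω = 2π·745 = 4681 rad/s.
Step 2 — Transfer function: H(jω) = 1/(1 + jωRC).
Step 3 — Denominator: 1 + jωRC = 1 + j·4681·1360·1e-08 = 1 + j0.06366.
Step 4 — H = 0.996 - j0.0634.
Step 5 — Magnitude: |H| = 0.998 (-0.0 dB); phase: φ = -3.6°.

|H| = 0.998 (-0.0 dB), φ = -3.6°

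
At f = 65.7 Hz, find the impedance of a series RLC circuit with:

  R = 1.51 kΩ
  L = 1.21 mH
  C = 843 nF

Step 1 — Angular frequency: ω = 2π·f = 2π·65.7 = 412.8 rad/s.
Step 2 — Component impedances:
  R: Z = R = 1510 Ω
  L: Z = jωL = j·412.8·0.00121 = 0 + j0.4995 Ω
  C: Z = 1/(jωC) = -j/(ω·C) = 0 - j2874 Ω
Step 3 — Series combination: Z_total = R + L + C = 1510 - j2873 Ω = 3246∠-62.3° Ω.

Z = 1510 - j2873 Ω = 3246∠-62.3° Ω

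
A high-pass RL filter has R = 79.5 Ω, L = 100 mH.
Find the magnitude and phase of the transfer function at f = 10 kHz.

Step 1 — Angular frequency: ω = 2π·1e+04 = 6.283e+04 rad/s.
Step 2 — Transfer function: H(jω) = jωL/(R + jωL).
Step 3 — Numerator jωL = j·6283; denominator R + jωL = 79.5 + j6283.
Step 4 — H = 0.9998 + j0.01265.
Step 5 — Magnitude: |H| = 0.9999 (-0.0 dB); phase: φ = 0.7°.

|H| = 0.9999 (-0.0 dB), φ = 0.7°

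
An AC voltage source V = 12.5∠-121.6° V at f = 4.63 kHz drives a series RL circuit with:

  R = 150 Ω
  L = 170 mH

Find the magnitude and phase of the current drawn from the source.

Step 1 — Angular frequency: ω = 2π·f = 2π·4630 = 2.909e+04 rad/s.
Step 2 — Component impedances:
  R: Z = R = 150 Ω
  L: Z = jωL = j·2.909e+04·0.17 = 0 + j4945 Ω
Step 3 — Series combination: Z_total = R + L = 150 + j4945 Ω = 4948∠88.3° Ω.
Step 4 — Source phasor: V = 12.5∠-121.6° V = -6.55 - j10.65 V.
Step 5 — Ohm's law: I = V / Z_total = (-6.55 - j10.65) / (150 + j4945) = -0.002191 + j0.001258 A.
Step 6 — Convert to polar: |I| = 0.002526 A, ∠I = 150.1°.

I = 0.002526∠150.1° A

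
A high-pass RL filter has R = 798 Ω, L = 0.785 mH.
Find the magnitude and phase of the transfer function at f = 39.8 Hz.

Step 1 — Angular frequency: ω = 2π·39.8 = 250.1 rad/s.
Step 2 — Transfer function: H(jω) = jωL/(R + jωL).
Step 3 — Numerator jωL = j·0.1963; denominator R + jωL = 798 + j0.1963.
Step 4 — H = 6.051e-08 + j0.000246.
Step 5 — Magnitude: |H| = 0.000246 (-72.2 dB); phase: φ = 90.0°.

|H| = 0.000246 (-72.2 dB), φ = 90.0°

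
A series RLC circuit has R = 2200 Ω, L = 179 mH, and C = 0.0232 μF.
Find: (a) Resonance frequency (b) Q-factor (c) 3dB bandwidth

Step 1 — Resonance condition Im(Z)=0 gives ω₀ = 1/√(LC).
Step 2 — ω₀ = 1/√(0.179·2.32e-08) = 1.552e+04 rad/s.
Step 3 — f₀ = ω₀/(2π) = 2470 Hz.
Step 4 — Series Q: Q = ω₀L/R = 1.552e+04·0.179/2200 = 1.263.
Step 5 — 3dB bandwidth: Δω = ω₀/Q = 1.229e+04 rad/s; BW = Δω/(2π) = 1956 Hz.

(a) f₀ = 2470 Hz  (b) Q = 1.263  (c) BW = 1956 Hz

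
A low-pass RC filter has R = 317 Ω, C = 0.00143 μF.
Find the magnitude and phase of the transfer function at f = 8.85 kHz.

Step 1 — Angular frequency: ω = 2π·8850 = 5.561e+04 rad/s.
Step 2 — Transfer function: H(jω) = 1/(1 + jωRC).
Step 3 — Denominator: 1 + jωRC = 1 + j·5.561e+04·317·1.43e-09 = 1 + j0.02521.
Step 4 — H = 0.9994 - j0.02519.
Step 5 — Magnitude: |H| = 0.9997 (-0.0 dB); phase: φ = -1.4°.

|H| = 0.9997 (-0.0 dB), φ = -1.4°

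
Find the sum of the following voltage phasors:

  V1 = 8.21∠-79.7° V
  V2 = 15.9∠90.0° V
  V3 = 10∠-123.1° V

Step 1 — Convert each phasor to rectangular form:
  V1 = 8.21·(cos(-79.7°) + j·sin(-79.7°)) = 1.468 - j8.078 V
  V2 = 15.9·(cos(90.0°) + j·sin(90.0°)) = 0 + j15.9 V
  V3 = 10·(cos(-123.1°) + j·sin(-123.1°)) = -5.461 - j8.377 V
Step 2 — Sum components: V_total = -3.993 - j0.5549 V.
Step 3 — Convert to polar: |V_total| = 4.031 V, ∠V_total = -172.1°.

V_total = 4.031∠-172.1° V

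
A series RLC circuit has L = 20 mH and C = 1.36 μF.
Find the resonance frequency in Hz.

Step 1 — Resonance condition Im(Z)=0 gives ω₀ = 1/√(LC).
Step 2 — ω₀ = 1/√(0.02·1.36e-06) = 6063 rad/s.
Step 3 — f₀ = ω₀/(2π) = 965 Hz.

f₀ = 965 Hz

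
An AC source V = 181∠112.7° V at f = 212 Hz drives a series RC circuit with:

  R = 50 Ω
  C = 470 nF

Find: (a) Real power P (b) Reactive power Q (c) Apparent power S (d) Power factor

Step 1 — Angular frequency: ω = 2π·f = 2π·212 = 1332 rad/s.
Step 2 — Component impedances:
  R: Z = R = 50 Ω
  C: Z = 1/(jωC) = -j/(ω·C) = 0 - j1597 Ω
Step 3 — Series combination: Z_total = R + C = 50 - j1597 Ω = 1598∠-88.2° Ω.
Step 4 — Source phasor: V = 181∠112.7° V = -69.85 + j167 V.
Step 5 — Current: I = V / Z = -0.1058 - j0.04042 A = 0.1133∠-159.1° A.
Step 6 — Complex power: S = V·I* = 0.6414 - j20.49 VA.
Step 7 — Real power: P = Re(S) = 0.6414 W.
Step 8 — Reactive power: Q = Im(S) = -20.49 VAR.
Step 9 — Apparent power: |S| = 20.5 VA.
Step 10 — Power factor: PF = P/|S| = 0.03129 (leading).

(a) P = 0.6414 W  (b) Q = -20.49 VAR  (c) S = 20.5 VA  (d) PF = 0.03129 (leading)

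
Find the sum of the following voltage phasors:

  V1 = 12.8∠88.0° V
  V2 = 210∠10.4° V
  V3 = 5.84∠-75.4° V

Step 1 — Convert each phasor to rectangular form:
  V1 = 12.8·(cos(88.0°) + j·sin(88.0°)) = 0.4467 + j12.79 V
  V2 = 210·(cos(10.4°) + j·sin(10.4°)) = 206.6 + j37.91 V
  V3 = 5.84·(cos(-75.4°) + j·sin(-75.4°)) = 1.472 - j5.651 V
Step 2 — Sum components: V_total = 208.5 + j45.05 V.
Step 3 — Convert to polar: |V_total| = 213.3 V, ∠V_total = 12.2°.

V_total = 213.3∠12.2° V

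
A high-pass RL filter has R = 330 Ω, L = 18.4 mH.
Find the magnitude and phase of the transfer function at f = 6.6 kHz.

Step 1 — Angular frequency: ω = 2π·6600 = 4.147e+04 rad/s.
Step 2 — Transfer function: H(jω) = jωL/(R + jωL).
Step 3 — Numerator jωL = j·763; denominator R + jωL = 330 + j763.
Step 4 — H = 0.8424 + j0.3643.
Step 5 — Magnitude: |H| = 0.9178 (-0.7 dB); phase: φ = 23.4°.

|H| = 0.9178 (-0.7 dB), φ = 23.4°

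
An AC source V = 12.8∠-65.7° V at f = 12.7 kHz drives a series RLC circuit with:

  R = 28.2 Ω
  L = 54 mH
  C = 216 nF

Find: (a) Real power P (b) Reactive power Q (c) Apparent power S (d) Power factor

Step 1 — Angular frequency: ω = 2π·f = 2π·1.27e+04 = 7.98e+04 rad/s.
Step 2 — Component impedances:
  R: Z = R = 28.2 Ω
  L: Z = jωL = j·7.98e+04·0.054 = 0 + j4309 Ω
  C: Z = 1/(jωC) = -j/(ω·C) = 0 - j58.02 Ω
Step 3 — Series combination: Z_total = R + L + C = 28.2 + j4251 Ω = 4251∠89.6° Ω.
Step 4 — Source phasor: V = 12.8∠-65.7° V = 5.267 - j11.67 V.
Step 5 — Current: I = V / Z = -0.002736 - j0.001257 A = 0.003011∠-155.3° A.
Step 6 — Complex power: S = V·I* = 0.0002557 + j0.03854 VA.
Step 7 — Real power: P = Re(S) = 0.0002557 W.
Step 8 — Reactive power: Q = Im(S) = 0.03854 VAR.
Step 9 — Apparent power: |S| = 0.03854 VA.
Step 10 — Power factor: PF = P/|S| = 0.006634 (lagging).

(a) P = 0.0002557 W  (b) Q = 0.03854 VAR  (c) S = 0.03854 VA  (d) PF = 0.006634 (lagging)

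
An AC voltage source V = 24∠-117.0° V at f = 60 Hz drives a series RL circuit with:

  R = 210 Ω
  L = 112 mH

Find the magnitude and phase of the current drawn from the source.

Step 1 — Angular frequency: ω = 2π·f = 2π·60 = 377 rad/s.
Step 2 — Component impedances:
  R: Z = R = 210 Ω
  L: Z = jωL = j·377·0.112 = 0 + j42.22 Ω
Step 3 — Series combination: Z_total = R + L = 210 + j42.22 Ω = 214.2∠11.4° Ω.
Step 4 — Source phasor: V = 24∠-117.0° V = -10.9 - j21.38 V.
Step 5 — Ohm's law: I = V / Z_total = (-10.9 - j21.38) / (210 + j42.22) = -0.06955 - j0.08785 A.
Step 6 — Convert to polar: |I| = 0.112 A, ∠I = -128.4°.

I = 0.112∠-128.4° A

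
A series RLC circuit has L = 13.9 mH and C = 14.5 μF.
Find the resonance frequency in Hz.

Step 1 — Resonance condition Im(Z)=0 gives ω₀ = 1/√(LC).
Step 2 — ω₀ = 1/√(0.0139·1.45e-05) = 2227 rad/s.
Step 3 — f₀ = ω₀/(2π) = 354.5 Hz.

f₀ = 354.5 Hz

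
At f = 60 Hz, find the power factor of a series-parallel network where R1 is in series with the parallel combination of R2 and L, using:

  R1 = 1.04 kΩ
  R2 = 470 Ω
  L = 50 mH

Step 1 — Angular frequency: ω = 2π·f = 2π·60 = 377 rad/s.
Step 2 — Component impedances:
  R1: Z = R = 1040 Ω
  R2: Z = R = 470 Ω
  L: Z = jωL = j·377·0.05 = 0 + j18.85 Ω
Step 3 — Parallel branch: R2 || L = 1/(1/R2 + 1/L) = 0.7548 + j18.82 Ω.
Step 4 — Series with R1: Z_total = R1 + (R2 || L) = 1041 + j18.82 Ω = 1041∠1.0° Ω.
Step 5 — Power factor: PF = cos(φ) = Re(Z)/|Z| = 1040.75/1040.92 = 0.9998.
Step 6 — Type: Im(Z) = 18.82 ⇒ lagging (phase φ = 1.0°).

PF = 0.9998 (lagging, φ = 1.0°)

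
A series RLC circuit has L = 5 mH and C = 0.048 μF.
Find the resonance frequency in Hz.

Step 1 — Resonance condition Im(Z)=0 gives ω₀ = 1/√(LC).
Step 2 — ω₀ = 1/√(0.005·4.8e-08) = 6.455e+04 rad/s.
Step 3 — f₀ = ω₀/(2π) = 1.027e+04 Hz.

f₀ = 1.027e+04 Hz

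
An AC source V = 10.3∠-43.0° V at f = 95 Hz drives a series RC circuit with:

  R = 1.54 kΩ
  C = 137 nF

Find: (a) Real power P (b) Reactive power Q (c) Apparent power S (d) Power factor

Step 1 — Angular frequency: ω = 2π·f = 2π·95 = 596.9 rad/s.
Step 2 — Component impedances:
  R: Z = R = 1540 Ω
  C: Z = 1/(jωC) = -j/(ω·C) = 0 - j1.223e+04 Ω
Step 3 — Series combination: Z_total = R + C = 1540 - j1.223e+04 Ω = 1.233e+04∠-82.8° Ω.
Step 4 — Source phasor: V = 10.3∠-43.0° V = 7.533 - j7.025 V.
Step 5 — Current: I = V / Z = 0.0006418 + j0.0005352 A = 0.0008357∠39.8° A.
Step 6 — Complex power: S = V·I* = 0.001075 - j0.00854 VA.
Step 7 — Real power: P = Re(S) = 0.001075 W.
Step 8 — Reactive power: Q = Im(S) = -0.00854 VAR.
Step 9 — Apparent power: |S| = 0.008608 VA.
Step 10 — Power factor: PF = P/|S| = 0.1249 (leading).

(a) P = 0.001075 W  (b) Q = -0.00854 VAR  (c) S = 0.008608 VA  (d) PF = 0.1249 (leading)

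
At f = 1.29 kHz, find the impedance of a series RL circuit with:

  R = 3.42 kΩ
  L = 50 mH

Step 1 — Angular frequency: ω = 2π·f = 2π·1290 = 8105 rad/s.
Step 2 — Component impedances:
  R: Z = R = 3420 Ω
  L: Z = jωL = j·8105·0.05 = 0 + j405.3 Ω
Step 3 — Series combination: Z_total = R + L = 3420 + j405.3 Ω = 3444∠6.8° Ω.

Z = 3420 + j405.3 Ω = 3444∠6.8° Ω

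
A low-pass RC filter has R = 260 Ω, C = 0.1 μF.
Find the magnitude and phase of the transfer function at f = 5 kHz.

Step 1 — Angular frequency: ω = 2π·5000 = 3.142e+04 rad/s.
Step 2 — Transfer function: H(jω) = 1/(1 + jωRC).
Step 3 — Denominator: 1 + jωRC = 1 + j·3.142e+04·260·1e-07 = 1 + j0.8168.
Step 4 — H = 0.5998 - j0.4899.
Step 5 — Magnitude: |H| = 0.7745 (-2.2 dB); phase: φ = -39.2°.

|H| = 0.7745 (-2.2 dB), φ = -39.2°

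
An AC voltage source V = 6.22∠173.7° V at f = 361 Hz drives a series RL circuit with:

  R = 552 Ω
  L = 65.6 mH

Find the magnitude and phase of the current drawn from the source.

Step 1 — Angular frequency: ω = 2π·f = 2π·361 = 2268 rad/s.
Step 2 — Component impedances:
  R: Z = R = 552 Ω
  L: Z = jωL = j·2268·0.0656 = 0 + j148.8 Ω
Step 3 — Series combination: Z_total = R + L = 552 + j148.8 Ω = 571.7∠15.1° Ω.
Step 4 — Source phasor: V = 6.22∠173.7° V = -6.182 + j0.6825 V.
Step 5 — Ohm's law: I = V / Z_total = (-6.182 + j0.6825) / (552 + j148.8) = -0.01013 + j0.003967 A.
Step 6 — Convert to polar: |I| = 0.01088 A, ∠I = 158.6°.

I = 0.01088∠158.6° A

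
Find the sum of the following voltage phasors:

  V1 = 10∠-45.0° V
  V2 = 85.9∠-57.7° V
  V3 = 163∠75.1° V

Step 1 — Convert each phasor to rectangular form:
  V1 = 10·(cos(-45.0°) + j·sin(-45.0°)) = 7.071 - j7.071 V
  V2 = 85.9·(cos(-57.7°) + j·sin(-57.7°)) = 45.9 - j72.61 V
  V3 = 163·(cos(75.1°) + j·sin(75.1°)) = 41.91 + j157.5 V
Step 2 — Sum components: V_total = 94.88 + j77.84 V.
Step 3 — Convert to polar: |V_total| = 122.7 V, ∠V_total = 39.4°.

V_total = 122.7∠39.4° V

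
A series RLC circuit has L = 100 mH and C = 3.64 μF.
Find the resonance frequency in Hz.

Step 1 — Resonance condition Im(Z)=0 gives ω₀ = 1/√(LC).
Step 2 — ω₀ = 1/√(0.1·3.64e-06) = 1657 rad/s.
Step 3 — f₀ = ω₀/(2π) = 263.8 Hz.

f₀ = 263.8 Hz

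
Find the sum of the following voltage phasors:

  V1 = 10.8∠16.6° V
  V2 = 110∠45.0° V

Step 1 — Convert each phasor to rectangular form:
  V1 = 10.8·(cos(16.6°) + j·sin(16.6°)) = 10.35 + j3.085 V
  V2 = 110·(cos(45.0°) + j·sin(45.0°)) = 77.78 + j77.78 V
Step 2 — Sum components: V_total = 88.13 + j80.87 V.
Step 3 — Convert to polar: |V_total| = 119.6 V, ∠V_total = 42.5°.

V_total = 119.6∠42.5° V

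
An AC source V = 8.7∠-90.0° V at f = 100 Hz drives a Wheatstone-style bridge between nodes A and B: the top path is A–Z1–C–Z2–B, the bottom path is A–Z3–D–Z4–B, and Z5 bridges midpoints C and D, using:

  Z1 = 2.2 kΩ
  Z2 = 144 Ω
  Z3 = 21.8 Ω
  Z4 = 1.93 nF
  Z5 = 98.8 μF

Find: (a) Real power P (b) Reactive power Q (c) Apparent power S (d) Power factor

Step 1 — Angular frequency: ω = 2π·f = 2π·100 = 628.3 rad/s.
Step 2 — Component impedances:
  Z1: Z = R = 2200 Ω
  Z2: Z = R = 144 Ω
  Z3: Z = R = 21.8 Ω
  Z4: Z = 1/(jωC) = -j/(ω·C) = 0 - j8.246e+05 Ω
  Z5: Z = 1/(jωC) = -j/(ω·C) = 0 - j16.11 Ω
Step 3 — Bridge requires nodal analysis (the Z5 bridge couples midpoints C and D, so the two paths cannot be reduced to a simple series/parallel combination). Setting node B to ground and injecting 1 A at node A, the 3-node admittance system at A, C, D solves to V_A = Z_AB = 165.7 - j15.82 Ω = 166.4∠-5.5° Ω.
Step 4 — Source phasor: V = 8.7∠-90.0° V = 0 - j8.7 V.
Step 5 — Current: I = V / Z = 0.004967 - j0.05203 A = 0.05227∠-84.5° A.
Step 6 — Complex power: S = V·I* = 0.4527 - j0.04322 VA.
Step 7 — Real power: P = Re(S) = 0.4527 W.
Step 8 — Reactive power: Q = Im(S) = -0.04322 VAR.
Step 9 — Apparent power: |S| = 0.4547 VA.
Step 10 — Power factor: PF = P/|S| = 0.9955 (leading).

(a) P = 0.4527 W  (b) Q = -0.04322 VAR  (c) S = 0.4547 VA  (d) PF = 0.9955 (leading)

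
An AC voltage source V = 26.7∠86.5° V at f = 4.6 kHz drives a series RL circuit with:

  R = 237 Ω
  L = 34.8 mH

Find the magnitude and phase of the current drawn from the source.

Step 1 — Angular frequency: ω = 2π·f = 2π·4600 = 2.89e+04 rad/s.
Step 2 — Component impedances:
  R: Z = R = 237 Ω
  L: Z = jωL = j·2.89e+04·0.0348 = 0 + j1006 Ω
Step 3 — Series combination: Z_total = R + L = 237 + j1006 Ω = 1033∠76.7° Ω.
Step 4 — Source phasor: V = 26.7∠86.5° V = 1.63 + j26.65 V.
Step 5 — Ohm's law: I = V / Z_total = (1.63 + j26.65) / (237 + j1006) = 0.02546 + j0.00438 A.
Step 6 — Convert to polar: |I| = 0.02584 A, ∠I = 9.8°.

I = 0.02584∠9.8° A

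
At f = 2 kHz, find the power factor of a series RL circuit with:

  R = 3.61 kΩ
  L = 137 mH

Step 1 — Angular frequency: ω = 2π·f = 2π·2000 = 1.257e+04 rad/s.
Step 2 — Component impedances:
  R: Z = R = 3610 Ω
  L: Z = jωL = j·1.257e+04·0.137 = 0 + j1722 Ω
Step 3 — Series combination: Z_total = R + L = 3610 + j1722 Ω = 3999∠25.5° Ω.
Step 4 — Power factor: PF = cos(φ) = Re(Z)/|Z| = 3610/3999.5 = 0.9026.
Step 5 — Type: Im(Z) = 1722 ⇒ lagging (phase φ = 25.5°).

PF = 0.9026 (lagging, φ = 25.5°)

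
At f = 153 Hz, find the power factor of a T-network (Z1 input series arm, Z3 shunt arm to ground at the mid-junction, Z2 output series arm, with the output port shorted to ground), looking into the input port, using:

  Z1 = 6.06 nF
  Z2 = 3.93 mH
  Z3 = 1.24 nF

Step 1 — Angular frequency: ω = 2π·f = 2π·153 = 961.3 rad/s.
Step 2 — Component impedances:
  Z1: Z = 1/(jωC) = -j/(ω·C) = 0 - j1.717e+05 Ω
  Z2: Z = jωL = j·961.3·0.00393 = 0 + j3.778 Ω
  Z3: Z = 1/(jωC) = -j/(ω·C) = 0 - j8.389e+05 Ω
Step 3 — With the output port shorted to ground, the output series arm Z2 runs from the junction to ground; the shunt arm Z3 also runs from the junction to ground. They appear in parallel: Z3 || Z2 = 0 + j3.778 Ω.
Step 4 — Series with input arm Z1: Z_in = Z1 + (Z3 || Z2) = 0 - j1.717e+05 Ω = 1.717e+05∠-90.0° Ω.
Step 5 — Power factor: PF = cos(φ) = Re(Z)/|Z| = 0/1.717e+05 = 0.
Step 6 — Type: Im(Z) = -1.717e+05 ⇒ leading (phase φ = -90.0°).

PF = 0 (leading, φ = -90.0°)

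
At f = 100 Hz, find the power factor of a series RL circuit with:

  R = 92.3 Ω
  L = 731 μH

Step 1 — Angular frequency: ω = 2π·f = 2π·100 = 628.3 rad/s.
Step 2 — Component impedances:
  R: Z = R = 92.3 Ω
  L: Z = jωL = j·628.3·0.000731 = 0 + j0.4593 Ω
Step 3 — Series combination: Z_total = R + L = 92.3 + j0.4593 Ω = 92.3∠0.3° Ω.
Step 4 — Power factor: PF = cos(φ) = Re(Z)/|Z| = 92.3/92.3 = 1.
Step 5 — Type: Im(Z) = 0.4593 ⇒ lagging (phase φ = 0.3°).

PF = 1 (lagging, φ = 0.3°)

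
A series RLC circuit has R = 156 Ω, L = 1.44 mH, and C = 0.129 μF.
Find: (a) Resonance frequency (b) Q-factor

Step 1 — Resonance condition Im(Z)=0 gives ω₀ = 1/√(LC).
Step 2 — ω₀ = 1/√(0.00144·1.29e-07) = 7.337e+04 rad/s.
Step 3 — f₀ = ω₀/(2π) = 1.168e+04 Hz.
Step 4 — Series Q: Q = ω₀L/R = 7.337e+04·0.00144/156 = 0.6773.

(a) f₀ = 1.168e+04 Hz  (b) Q = 0.6773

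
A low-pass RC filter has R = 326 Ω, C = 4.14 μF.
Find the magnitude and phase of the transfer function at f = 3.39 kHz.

Step 1 — Angular frequency: ω = 2π·3390 = 2.13e+04 rad/s.
Step 2 — Transfer function: H(jω) = 1/(1 + jωRC).
Step 3 — Denominator: 1 + jωRC = 1 + j·2.13e+04·326·4.14e-06 = 1 + j28.75.
Step 4 — H = 0.001209 - j0.03474.
Step 5 — Magnitude: |H| = 0.03476 (-29.2 dB); phase: φ = -88.0°.

|H| = 0.03476 (-29.2 dB), φ = -88.0°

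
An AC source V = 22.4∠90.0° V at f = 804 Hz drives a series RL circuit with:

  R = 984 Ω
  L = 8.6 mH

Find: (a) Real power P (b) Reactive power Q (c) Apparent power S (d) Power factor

Step 1 — Angular frequency: ω = 2π·f = 2π·804 = 5052 rad/s.
Step 2 — Component impedances:
  R: Z = R = 984 Ω
  L: Z = jωL = j·5052·0.0086 = 0 + j43.44 Ω
Step 3 — Series combination: Z_total = R + L = 984 + j43.44 Ω = 985∠2.5° Ω.
Step 4 — Source phasor: V = 22.4∠90.0° V = 0 + j22.4 V.
Step 5 — Current: I = V / Z = 0.001003 + j0.02272 A = 0.02274∠87.5° A.
Step 6 — Complex power: S = V·I* = 0.5089 + j0.02247 VA.
Step 7 — Real power: P = Re(S) = 0.5089 W.
Step 8 — Reactive power: Q = Im(S) = 0.02247 VAR.
Step 9 — Apparent power: |S| = 0.5094 VA.
Step 10 — Power factor: PF = P/|S| = 0.999 (lagging).

(a) P = 0.5089 W  (b) Q = 0.02247 VAR  (c) S = 0.5094 VA  (d) PF = 0.999 (lagging)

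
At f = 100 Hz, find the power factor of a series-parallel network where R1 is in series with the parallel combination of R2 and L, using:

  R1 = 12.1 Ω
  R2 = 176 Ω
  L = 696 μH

Step 1 — Angular frequency: ω = 2π·f = 2π·100 = 628.3 rad/s.
Step 2 — Component impedances:
  R1: Z = R = 12.1 Ω
  R2: Z = R = 176 Ω
  L: Z = jωL = j·628.3·0.000696 = 0 + j0.4373 Ω
Step 3 — Parallel branch: R2 || L = 1/(1/R2 + 1/L) = 0.001087 + j0.4373 Ω.
Step 4 — Series with R1: Z_total = R1 + (R2 || L) = 12.1 + j0.4373 Ω = 12.11∠2.1° Ω.
Step 5 — Power factor: PF = cos(φ) = Re(Z)/|Z| = 12.101/12.109 = 0.9993.
Step 6 — Type: Im(Z) = 0.4373 ⇒ lagging (phase φ = 2.1°).

PF = 0.9993 (lagging, φ = 2.1°)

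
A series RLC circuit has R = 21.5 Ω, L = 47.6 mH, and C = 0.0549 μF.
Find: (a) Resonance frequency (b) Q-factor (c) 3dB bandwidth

Step 1 — Resonance condition Im(Z)=0 gives ω₀ = 1/√(LC).
Step 2 — ω₀ = 1/√(0.0476·5.49e-08) = 1.956e+04 rad/s.
Step 3 — f₀ = ω₀/(2π) = 3113 Hz.
Step 4 — Series Q: Q = ω₀L/R = 1.956e+04·0.0476/21.5 = 43.31.
Step 5 — 3dB bandwidth: Δω = ω₀/Q = 451.7 rad/s; BW = Δω/(2π) = 71.89 Hz.

(a) f₀ = 3113 Hz  (b) Q = 43.31  (c) BW = 71.89 Hz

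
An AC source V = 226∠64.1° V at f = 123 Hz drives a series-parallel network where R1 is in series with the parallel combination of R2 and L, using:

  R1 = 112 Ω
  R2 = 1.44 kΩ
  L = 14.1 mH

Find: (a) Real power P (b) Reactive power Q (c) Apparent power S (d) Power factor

Step 1 — Angular frequency: ω = 2π·f = 2π·123 = 772.8 rad/s.
Step 2 — Component impedances:
  R1: Z = R = 112 Ω
  R2: Z = R = 1440 Ω
  L: Z = jωL = j·772.8·0.0141 = 0 + j10.9 Ω
Step 3 — Parallel branch: R2 || L = 1/(1/R2 + 1/L) = 0.08246 + j10.9 Ω.
Step 4 — Series with R1: Z_total = R1 + (R2 || L) = 112.1 + j10.9 Ω = 112.6∠5.6° Ω.
Step 5 — Source phasor: V = 226∠64.1° V = 98.72 + j203.3 V.
Step 6 — Current: I = V / Z = 1.047 + j1.712 A = 2.007∠58.5° A.
Step 7 — Complex power: S = V·I* = 451.4 + j43.89 VA.
Step 8 — Real power: P = Re(S) = 451.4 W.
Step 9 — Reactive power: Q = Im(S) = 43.89 VAR.
Step 10 — Apparent power: |S| = 453.6 VA.
Step 11 — Power factor: PF = P/|S| = 0.9953 (lagging).

(a) P = 451.4 W  (b) Q = 43.89 VAR  (c) S = 453.6 VA  (d) PF = 0.9953 (lagging)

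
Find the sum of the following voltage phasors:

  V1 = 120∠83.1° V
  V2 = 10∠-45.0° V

Step 1 — Convert each phasor to rectangular form:
  V1 = 120·(cos(83.1°) + j·sin(83.1°)) = 14.42 + j119.1 V
  V2 = 10·(cos(-45.0°) + j·sin(-45.0°)) = 7.071 - j7.071 V
Step 2 — Sum components: V_total = 21.49 + j112.1 V.
Step 3 — Convert to polar: |V_total| = 114.1 V, ∠V_total = 79.1°.

V_total = 114.1∠79.1° V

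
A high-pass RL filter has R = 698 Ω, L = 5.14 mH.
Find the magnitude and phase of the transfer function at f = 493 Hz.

Step 1 — Angular frequency: ω = 2π·493 = 3098 rad/s.
Step 2 — Transfer function: H(jω) = jωL/(R + jωL).
Step 3 — Numerator jωL = j·15.92; denominator R + jωL = 698 + j15.92.
Step 4 — H = 0.00052 + j0.0228.
Step 5 — Magnitude: |H| = 0.0228 (-32.8 dB); phase: φ = 88.7°.

|H| = 0.0228 (-32.8 dB), φ = 88.7°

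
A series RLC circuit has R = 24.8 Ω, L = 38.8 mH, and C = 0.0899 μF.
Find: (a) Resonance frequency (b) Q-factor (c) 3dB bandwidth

Step 1 — Resonance: ω₀ = 1/√(LC) = 1/√(0.0388·8.99e-08) = 1.693e+04 rad/s.
Step 2 — f₀ = ω₀/(2π) = 2695 Hz.
Step 3 — Series Q: Q = ω₀L/R = 1.693e+04·0.0388/24.8 = 26.49.
Step 4 — Bandwidth: Δω = ω₀/Q = 639.2 rad/s; BW = Δω/(2π) = 101.7 Hz.

(a) f₀ = 2695 Hz  (b) Q = 26.49  (c) BW = 101.7 Hz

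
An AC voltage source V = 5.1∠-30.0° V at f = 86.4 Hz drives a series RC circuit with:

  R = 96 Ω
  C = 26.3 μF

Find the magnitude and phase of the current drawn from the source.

Step 1 — Angular frequency: ω = 2π·f = 2π·86.4 = 542.9 rad/s.
Step 2 — Component impedances:
  R: Z = R = 96 Ω
  C: Z = 1/(jωC) = -j/(ω·C) = 0 - j70.04 Ω
Step 3 — Series combination: Z_total = R + C = 96 - j70.04 Ω = 118.8∠-36.1° Ω.
Step 4 — Source phasor: V = 5.1∠-30.0° V = 4.417 - j2.55 V.
Step 5 — Ohm's law: I = V / Z_total = (4.417 - j2.55) / (96 - j70.04) = 0.04267 + j0.004571 A.
Step 6 — Convert to polar: |I| = 0.04292 A, ∠I = 6.1°.

I = 0.04292∠6.1° A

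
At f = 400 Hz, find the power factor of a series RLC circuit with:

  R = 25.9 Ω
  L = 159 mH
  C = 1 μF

Step 1 — Angular frequency: ω = 2π·f = 2π·400 = 2513 rad/s.
Step 2 — Component impedances:
  R: Z = R = 25.9 Ω
  L: Z = jωL = j·2513·0.159 = 0 + j399.6 Ω
  C: Z = 1/(jωC) = -j/(ω·C) = 0 - j397.9 Ω
Step 3 — Series combination: Z_total = R + L + C = 25.9 + j1.723 Ω = 25.96∠3.8° Ω.
Step 4 — Power factor: PF = cos(φ) = Re(Z)/|Z| = 25.9/25.957 = 0.9978.
Step 5 — Type: Im(Z) = 1.723 ⇒ lagging (phase φ = 3.8°).

PF = 0.9978 (lagging, φ = 3.8°)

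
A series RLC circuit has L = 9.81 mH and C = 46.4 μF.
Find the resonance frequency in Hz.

Step 1 — Resonance condition Im(Z)=0 gives ω₀ = 1/√(LC).
Step 2 — ω₀ = 1/√(0.00981·4.64e-05) = 1482 rad/s.
Step 3 — f₀ = ω₀/(2π) = 235.9 Hz.

f₀ = 235.9 Hz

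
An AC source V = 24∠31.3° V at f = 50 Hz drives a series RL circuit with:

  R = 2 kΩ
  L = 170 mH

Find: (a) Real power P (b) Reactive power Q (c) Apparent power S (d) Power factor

Step 1 — Angular frequency: ω = 2π·f = 2π·50 = 314.2 rad/s.
Step 2 — Component impedances:
  R: Z = R = 2000 Ω
  L: Z = jωL = j·314.2·0.17 = 0 + j53.41 Ω
Step 3 — Series combination: Z_total = R + L = 2000 + j53.41 Ω = 2001∠1.5° Ω.
Step 4 — Source phasor: V = 24∠31.3° V = 20.51 + j12.47 V.
Step 5 — Current: I = V / Z = 0.01041 + j0.005956 A = 0.012∠29.8° A.
Step 6 — Complex power: S = V·I* = 0.2878 + j0.007685 VA.
Step 7 — Real power: P = Re(S) = 0.2878 W.
Step 8 — Reactive power: Q = Im(S) = 0.007685 VAR.
Step 9 — Apparent power: |S| = 0.2879 VA.
Step 10 — Power factor: PF = P/|S| = 0.9996 (lagging).

(a) P = 0.2878 W  (b) Q = 0.007685 VAR  (c) S = 0.2879 VA  (d) PF = 0.9996 (lagging)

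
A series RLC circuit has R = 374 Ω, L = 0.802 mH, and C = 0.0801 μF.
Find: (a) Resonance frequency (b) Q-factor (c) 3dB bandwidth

Step 1 — Resonance condition Im(Z)=0 gives ω₀ = 1/√(LC).
Step 2 — ω₀ = 1/√(0.000802·8.01e-08) = 1.248e+05 rad/s.
Step 3 — f₀ = ω₀/(2π) = 1.986e+04 Hz.
Step 4 — Series Q: Q = ω₀L/R = 1.248e+05·0.000802/374 = 0.2675.
Step 5 — 3dB bandwidth: Δω = ω₀/Q = 4.663e+05 rad/s; BW = Δω/(2π) = 7.422e+04 Hz.

(a) f₀ = 1.986e+04 Hz  (b) Q = 0.2675  (c) BW = 7.422e+04 Hz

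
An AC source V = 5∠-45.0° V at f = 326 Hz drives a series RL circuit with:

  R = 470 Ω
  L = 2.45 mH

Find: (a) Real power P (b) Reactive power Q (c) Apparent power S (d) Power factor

Step 1 — Angular frequency: ω = 2π·f = 2π·326 = 2048 rad/s.
Step 2 — Component impedances:
  R: Z = R = 470 Ω
  L: Z = jωL = j·2048·0.00245 = 0 + j5.018 Ω
Step 3 — Series combination: Z_total = R + L = 470 + j5.018 Ω = 470∠0.6° Ω.
Step 4 — Source phasor: V = 5∠-45.0° V = 3.536 - j3.536 V.
Step 5 — Current: I = V / Z = 0.007441 - j0.007602 A = 0.01064∠-45.6° A.
Step 6 — Complex power: S = V·I* = 0.05319 + j0.0005679 VA.
Step 7 — Real power: P = Re(S) = 0.05319 W.
Step 8 — Reactive power: Q = Im(S) = 0.0005679 VAR.
Step 9 — Apparent power: |S| = 0.05319 VA.
Step 10 — Power factor: PF = P/|S| = 0.9999 (lagging).

(a) P = 0.05319 W  (b) Q = 0.0005679 VAR  (c) S = 0.05319 VA  (d) PF = 0.9999 (lagging)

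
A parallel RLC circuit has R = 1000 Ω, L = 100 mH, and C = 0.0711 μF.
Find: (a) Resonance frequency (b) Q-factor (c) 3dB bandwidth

Step 1 — Resonance: ω₀ = 1/√(LC) = 1/√(0.1·7.11e-08) = 1.186e+04 rad/s.
Step 2 — f₀ = ω₀/(2π) = 1887 Hz.
Step 3 — Parallel Q: Q = R/(ω₀L) = 1000/(1.186e+04·0.1) = 0.8432.
Step 4 — Bandwidth: Δω = ω₀/Q = 1.406e+04 rad/s; BW = Δω/(2π) = 2238 Hz.

(a) f₀ = 1887 Hz  (b) Q = 0.8432  (c) BW = 2238 Hz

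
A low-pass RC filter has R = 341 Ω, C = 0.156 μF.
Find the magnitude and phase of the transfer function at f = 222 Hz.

Step 1 — Angular frequency: ω = 2π·222 = 1395 rad/s.
Step 2 — Transfer function: H(jω) = 1/(1 + jωRC).
Step 3 — Denominator: 1 + jωRC = 1 + j·1395·341·1.56e-07 = 1 + j0.0742.
Step 4 — H = 0.9945 - j0.0738.
Step 5 — Magnitude: |H| = 0.9973 (-0.0 dB); phase: φ = -4.2°.

|H| = 0.9973 (-0.0 dB), φ = -4.2°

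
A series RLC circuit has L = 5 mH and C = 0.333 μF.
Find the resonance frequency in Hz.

Step 1 — Resonance condition Im(Z)=0 gives ω₀ = 1/√(LC).
Step 2 — ω₀ = 1/√(0.005·3.33e-07) = 2.451e+04 rad/s.
Step 3 — f₀ = ω₀/(2π) = 3900 Hz.

f₀ = 3900 Hz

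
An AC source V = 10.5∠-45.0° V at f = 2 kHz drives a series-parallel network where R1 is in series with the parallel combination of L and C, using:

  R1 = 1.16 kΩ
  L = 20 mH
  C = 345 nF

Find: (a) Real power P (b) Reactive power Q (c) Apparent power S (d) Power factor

Step 1 — Angular frequency: ω = 2π·f = 2π·2000 = 1.257e+04 rad/s.
Step 2 — Component impedances:
  R1: Z = R = 1160 Ω
  L: Z = jωL = j·1.257e+04·0.02 = 0 + j251.3 Ω
  C: Z = 1/(jωC) = -j/(ω·C) = 0 - j230.7 Ω
Step 3 — Parallel branch: L || C = 1/(1/L + 1/C) = 0 - j2805 Ω.
Step 4 — Series with R1: Z_total = R1 + (L || C) = 1160 - j2805 Ω = 3035∠-67.5° Ω.
Step 5 — Source phasor: V = 10.5∠-45.0° V = 7.425 - j7.425 V.
Step 6 — Current: I = V / Z = 0.003195 + j0.001326 A = 0.003459∠22.5° A.
Step 7 — Complex power: S = V·I* = 0.01388 - j0.03357 VA.
Step 8 — Real power: P = Re(S) = 0.01388 W.
Step 9 — Reactive power: Q = Im(S) = -0.03357 VAR.
Step 10 — Apparent power: |S| = 0.03632 VA.
Step 11 — Power factor: PF = P/|S| = 0.3822 (leading).

(a) P = 0.01388 W  (b) Q = -0.03357 VAR  (c) S = 0.03632 VA  (d) PF = 0.3822 (leading)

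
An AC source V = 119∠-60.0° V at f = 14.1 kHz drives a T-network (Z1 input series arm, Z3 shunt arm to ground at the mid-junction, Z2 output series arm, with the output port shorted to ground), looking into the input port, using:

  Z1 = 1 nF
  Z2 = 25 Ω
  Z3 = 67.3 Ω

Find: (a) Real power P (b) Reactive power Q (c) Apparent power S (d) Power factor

Step 1 — Angular frequency: ω = 2π·f = 2π·1.41e+04 = 8.859e+04 rad/s.
Step 2 — Component impedances:
  Z1: Z = 1/(jωC) = -j/(ω·C) = 0 - j1.129e+04 Ω
  Z2: Z = R = 25 Ω
  Z3: Z = R = 67.3 Ω
Step 3 — With the output port shorted to ground, the output series arm Z2 runs from the junction to ground; the shunt arm Z3 also runs from the junction to ground. They appear in parallel: Z3 || Z2 = 18.23 Ω.
Step 4 — Series with input arm Z1: Z_in = Z1 + (Z3 || Z2) = 18.23 - j1.129e+04 Ω = 1.129e+04∠-89.9° Ω.
Step 5 — Source phasor: V = 119∠-60.0° V = 59.5 - j103.1 V.
Step 6 — Current: I = V / Z = 0.009139 + j0.005257 A = 0.01054∠29.9° A.
Step 7 — Complex power: S = V·I* = 0.002026 - j1.255 VA.
Step 8 — Real power: P = Re(S) = 0.002026 W.
Step 9 — Reactive power: Q = Im(S) = -1.255 VAR.
Step 10 — Apparent power: |S| = 1.255 VA.
Step 11 — Power factor: PF = P/|S| = 0.001615 (leading).

(a) P = 0.002026 W  (b) Q = -1.255 VAR  (c) S = 1.255 VA  (d) PF = 0.001615 (leading)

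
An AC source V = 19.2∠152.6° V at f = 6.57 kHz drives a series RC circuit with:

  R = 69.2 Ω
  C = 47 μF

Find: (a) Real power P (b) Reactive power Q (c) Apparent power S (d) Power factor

Step 1 — Angular frequency: ω = 2π·f = 2π·6570 = 4.128e+04 rad/s.
Step 2 — Component impedances:
  R: Z = R = 69.2 Ω
  C: Z = 1/(jωC) = -j/(ω·C) = 0 - j0.5154 Ω
Step 3 — Series combination: Z_total = R + C = 69.2 - j0.5154 Ω = 69.2∠-0.4° Ω.
Step 4 — Source phasor: V = 19.2∠152.6° V = -17.05 + j8.836 V.
Step 5 — Current: I = V / Z = -0.2473 + j0.1258 A = 0.2774∠153.0° A.
Step 6 — Complex power: S = V·I* = 5.327 - j0.03968 VA.
Step 7 — Real power: P = Re(S) = 5.327 W.
Step 8 — Reactive power: Q = Im(S) = -0.03968 VAR.
Step 9 — Apparent power: |S| = 5.327 VA.
Step 10 — Power factor: PF = P/|S| = 1 (leading).

(a) P = 5.327 W  (b) Q = -0.03968 VAR  (c) S = 5.327 VA  (d) PF = 1 (leading)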